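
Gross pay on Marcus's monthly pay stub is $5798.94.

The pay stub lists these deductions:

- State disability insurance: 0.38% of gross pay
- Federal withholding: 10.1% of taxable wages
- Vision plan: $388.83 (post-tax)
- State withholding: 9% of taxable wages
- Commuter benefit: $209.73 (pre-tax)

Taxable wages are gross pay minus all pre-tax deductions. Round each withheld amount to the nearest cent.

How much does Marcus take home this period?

$4110.80

Commuter benefit: $209.73
Taxable wages = $5798.94 − $209.73 = $5589.21
Federal withholding: $5589.21 × 0.101 = $564.51
State withholding: $5589.21 × 0.09 = $503.03
State disability insurance: $5798.94 × 0.0038 = $22.04
Vision plan: $388.83
Total deductions = $209.73 + $564.51 + $503.03 + $22.04 + $388.83 = $1688.14
Net pay = $5798.94 − $1688.14 = $4110.80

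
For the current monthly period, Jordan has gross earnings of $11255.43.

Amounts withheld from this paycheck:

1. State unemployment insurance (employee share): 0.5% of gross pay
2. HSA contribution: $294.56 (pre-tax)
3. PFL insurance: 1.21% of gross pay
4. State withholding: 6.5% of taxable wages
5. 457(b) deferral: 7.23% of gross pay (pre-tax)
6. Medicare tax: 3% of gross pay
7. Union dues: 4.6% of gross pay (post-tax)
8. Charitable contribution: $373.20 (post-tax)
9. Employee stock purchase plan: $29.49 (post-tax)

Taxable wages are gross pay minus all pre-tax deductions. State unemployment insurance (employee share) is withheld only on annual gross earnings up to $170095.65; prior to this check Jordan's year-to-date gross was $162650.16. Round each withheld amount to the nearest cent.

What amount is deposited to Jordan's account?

$8056.02

457(b) deferral: $11255.43 × 0.0723 = $813.77
HSA contribution: $294.56
Pre-tax total = $813.77 + $294.56 = $1108.33
Taxable wages = $11255.43 − $1108.33 = $10147.10
State withholding: $10147.10 × 0.065 = $659.56
Medicare tax: $11255.43 × 0.03 = $337.66
State unemployment insurance (employee share): only $170095.65 − $162650.16 = $7445.49 of this check is subject → $7445.49 × 0.005 = $37.23
PFL insurance: $11255.43 × 0.0121 = $136.19
Employee stock purchase plan: $29.49
Union dues: $11255.43 × 0.046 = $517.75
Charitable contribution: $373.20
Total deductions = $813.77 + $294.56 + $659.56 + $337.66 + $37.23 + $136.19 + $29.49 + $517.75 + $373.20 = $3199.41
Net pay = $11255.43 − $3199.41 = $8056.02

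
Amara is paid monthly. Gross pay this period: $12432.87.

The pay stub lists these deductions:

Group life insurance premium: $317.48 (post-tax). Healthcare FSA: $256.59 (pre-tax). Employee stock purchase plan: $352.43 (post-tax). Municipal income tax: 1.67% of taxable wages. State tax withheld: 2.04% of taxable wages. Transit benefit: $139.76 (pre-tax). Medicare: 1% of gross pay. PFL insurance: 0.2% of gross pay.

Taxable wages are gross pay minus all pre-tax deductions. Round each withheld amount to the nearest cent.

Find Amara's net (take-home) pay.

$10770.85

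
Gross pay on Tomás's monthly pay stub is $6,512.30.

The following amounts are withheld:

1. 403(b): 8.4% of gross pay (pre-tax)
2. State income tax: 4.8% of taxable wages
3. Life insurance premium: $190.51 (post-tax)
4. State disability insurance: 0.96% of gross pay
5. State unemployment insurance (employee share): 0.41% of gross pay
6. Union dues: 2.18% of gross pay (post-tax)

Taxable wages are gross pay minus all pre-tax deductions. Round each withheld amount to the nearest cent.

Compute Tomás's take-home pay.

$5,257.24

403(b): $6,512.30 × 0.084 = $547.03
Taxable wages = $6,512.30 − $547.03 = $5,965.27
State income tax: $5,965.27 × 0.048 = $286.33
State unemployment insurance (employee share): $6,512.30 × 0.0041 = $26.70
State disability insurance: $6,512.30 × 0.0096 = $62.52
Life insurance premium: $190.51
Union dues: $6,512.30 × 0.0218 = $141.97
Total deductions = $547.03 + $286.33 + $26.70 + $62.52 + $190.51 + $141.97 = $1,255.06
Net pay = $6,512.30 − $1,255.06 = $5,257.24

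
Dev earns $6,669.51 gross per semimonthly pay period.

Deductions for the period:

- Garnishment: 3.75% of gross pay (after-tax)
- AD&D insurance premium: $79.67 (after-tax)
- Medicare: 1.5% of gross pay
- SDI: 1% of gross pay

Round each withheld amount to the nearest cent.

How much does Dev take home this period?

SDI: $6,669.51 × 0.01 = $66.70
Medicare: $6,669.51 × 0.015 = $100.04
Garnishment: $6,669.51 × 0.0375 = $250.11
AD&D insurance premium: $79.67
Total deductions = $66.70 + $100.04 + $250.11 + $79.67 = $496.52
Net pay = $6,669.51 − $496.52 = $6,172.99

$6,172.99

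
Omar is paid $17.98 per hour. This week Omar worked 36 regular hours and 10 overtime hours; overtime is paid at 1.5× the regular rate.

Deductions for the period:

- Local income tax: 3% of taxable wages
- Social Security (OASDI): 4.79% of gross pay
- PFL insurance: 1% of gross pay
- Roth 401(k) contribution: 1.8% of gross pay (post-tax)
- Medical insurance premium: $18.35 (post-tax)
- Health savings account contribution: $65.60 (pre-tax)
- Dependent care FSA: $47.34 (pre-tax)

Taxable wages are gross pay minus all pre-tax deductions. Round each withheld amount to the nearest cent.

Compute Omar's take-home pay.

$691.97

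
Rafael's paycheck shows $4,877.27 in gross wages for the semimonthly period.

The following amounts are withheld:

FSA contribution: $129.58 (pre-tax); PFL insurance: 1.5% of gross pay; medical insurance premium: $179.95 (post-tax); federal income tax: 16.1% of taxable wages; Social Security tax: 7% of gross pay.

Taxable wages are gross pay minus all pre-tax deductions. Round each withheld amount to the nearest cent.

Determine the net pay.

$3,388.79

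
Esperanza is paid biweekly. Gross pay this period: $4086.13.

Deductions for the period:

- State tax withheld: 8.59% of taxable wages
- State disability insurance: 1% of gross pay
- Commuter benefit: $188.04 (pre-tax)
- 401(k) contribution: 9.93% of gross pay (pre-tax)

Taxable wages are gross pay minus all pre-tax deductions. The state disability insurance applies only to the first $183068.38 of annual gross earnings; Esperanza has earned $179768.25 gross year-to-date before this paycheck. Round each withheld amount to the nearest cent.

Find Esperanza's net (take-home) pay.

401(k) contribution: $4086.13 × 0.0993 = $405.75
Commuter benefit: $188.04
Pre-tax total = $405.75 + $188.04 = $593.79
Taxable wages = $4086.13 − $593.79 = $3492.34
State tax withheld: $3492.34 × 0.0859 = $299.99
State disability insurance: only $183068.38 − $179768.25 = $3300.13 of this check is subject → $3300.13 × 0.01 = $33.00
Total deductions = $405.75 + $188.04 + $299.99 + $33.00 = $926.78
Net pay = $4086.13 − $926.78 = $3159.35

$3159.35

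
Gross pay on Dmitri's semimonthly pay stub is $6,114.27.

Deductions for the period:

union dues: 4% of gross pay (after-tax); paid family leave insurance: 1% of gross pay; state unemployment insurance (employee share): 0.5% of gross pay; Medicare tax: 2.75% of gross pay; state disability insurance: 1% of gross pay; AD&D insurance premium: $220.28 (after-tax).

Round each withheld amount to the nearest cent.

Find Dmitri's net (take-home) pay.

$5,328.43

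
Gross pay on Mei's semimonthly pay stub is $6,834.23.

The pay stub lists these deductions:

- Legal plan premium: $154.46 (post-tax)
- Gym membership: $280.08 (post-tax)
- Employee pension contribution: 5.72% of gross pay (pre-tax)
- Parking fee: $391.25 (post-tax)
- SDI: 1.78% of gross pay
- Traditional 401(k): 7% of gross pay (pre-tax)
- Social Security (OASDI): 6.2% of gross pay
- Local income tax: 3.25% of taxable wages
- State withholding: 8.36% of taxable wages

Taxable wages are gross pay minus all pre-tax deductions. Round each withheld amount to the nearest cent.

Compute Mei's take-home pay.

Traditional 401(k): $6,834.23 × 0.07 = $478.40
Employee pension contribution: $6,834.23 × 0.0572 = $390.92
Pre-tax total = $478.40 + $390.92 = $869.32
Taxable wages = $6,834.23 − $869.32 = $5,964.91
State withholding: $5,964.91 × 0.0836 = $498.67
Local income tax: $5,964.91 × 0.0325 = $193.86
Social Security (OASDI): $6,834.23 × 0.062 = $423.72
SDI: $6,834.23 × 0.0178 = $121.65
Gym membership: $280.08
Parking fee: $391.25
Legal plan premium: $154.46
Total deductions = $478.40 + $390.92 + $498.67 + $193.86 + $423.72 + $121.65 + $280.08 + $391.25 + $154.46 = $2,933.01
Net pay = $6,834.23 − $2,933.01 = $3,901.22

$3,901.22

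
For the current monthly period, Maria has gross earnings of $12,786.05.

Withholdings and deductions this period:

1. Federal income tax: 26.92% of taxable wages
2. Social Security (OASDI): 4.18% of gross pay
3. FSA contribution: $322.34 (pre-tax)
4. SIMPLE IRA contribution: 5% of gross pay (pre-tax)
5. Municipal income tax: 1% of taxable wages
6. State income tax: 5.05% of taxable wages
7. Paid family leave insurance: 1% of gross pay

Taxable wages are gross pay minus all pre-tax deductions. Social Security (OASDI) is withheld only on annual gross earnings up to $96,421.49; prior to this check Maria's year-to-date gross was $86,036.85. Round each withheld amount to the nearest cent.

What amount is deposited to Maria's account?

$7,363.97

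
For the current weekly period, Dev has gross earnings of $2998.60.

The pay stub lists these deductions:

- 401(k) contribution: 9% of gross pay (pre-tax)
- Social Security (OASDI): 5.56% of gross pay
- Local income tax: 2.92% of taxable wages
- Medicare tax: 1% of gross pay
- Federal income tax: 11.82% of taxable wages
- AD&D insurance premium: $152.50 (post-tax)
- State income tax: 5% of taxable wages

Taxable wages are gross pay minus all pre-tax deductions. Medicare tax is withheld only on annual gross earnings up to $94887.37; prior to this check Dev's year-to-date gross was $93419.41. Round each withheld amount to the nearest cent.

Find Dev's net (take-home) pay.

401(k) contribution: $2998.60 × 0.09 = $269.87
Taxable wages = $2998.60 − $269.87 = $2728.73
Local income tax: $2728.73 × 0.0292 = $79.68
State income tax: $2728.73 × 0.05 = $136.44
Federal income tax: $2728.73 × 0.1182 = $322.54
Medicare tax: only $94887.37 − $93419.41 = $1467.96 of this check is subject → $1467.96 × 0.01 = $14.68
Social Security (OASDI): $2998.60 × 0.0556 = $166.72
AD&D insurance premium: $152.50
Total deductions = $269.87 + $79.68 + $136.44 + $322.54 + $14.68 + $166.72 + $152.50 = $1142.43
Net pay = $2998.60 − $1142.43 = $1856.17

$1856.17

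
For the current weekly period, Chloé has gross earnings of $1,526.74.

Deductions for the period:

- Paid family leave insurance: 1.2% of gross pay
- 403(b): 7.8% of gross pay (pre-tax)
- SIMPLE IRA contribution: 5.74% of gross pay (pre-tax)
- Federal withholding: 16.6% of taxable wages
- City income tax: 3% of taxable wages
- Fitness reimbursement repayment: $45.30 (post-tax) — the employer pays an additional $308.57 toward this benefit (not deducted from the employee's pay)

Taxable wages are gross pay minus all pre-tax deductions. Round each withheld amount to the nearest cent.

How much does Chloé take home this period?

$997.68

403(b): $1,526.74 × 0.078 = $119.09
SIMPLE IRA contribution: $1,526.74 × 0.0574 = $87.63
Pre-tax total = $119.09 + $87.63 = $206.72
Taxable wages = $1,526.74 − $206.72 = $1,320.02
City income tax: $1,320.02 × 0.03 = $39.60
Federal withholding: $1,320.02 × 0.166 = $219.12
Paid family leave insurance: $1,526.74 × 0.012 = $18.32
Fitness reimbursement repayment: $45.30
(Employer's $308.57 toward fitness reimbursement repayment is not withheld from the employee.)
Total deductions = $119.09 + $87.63 + $39.60 + $219.12 + $18.32 + $45.30 = $529.06
Net pay = $1,526.74 − $529.06 = $997.68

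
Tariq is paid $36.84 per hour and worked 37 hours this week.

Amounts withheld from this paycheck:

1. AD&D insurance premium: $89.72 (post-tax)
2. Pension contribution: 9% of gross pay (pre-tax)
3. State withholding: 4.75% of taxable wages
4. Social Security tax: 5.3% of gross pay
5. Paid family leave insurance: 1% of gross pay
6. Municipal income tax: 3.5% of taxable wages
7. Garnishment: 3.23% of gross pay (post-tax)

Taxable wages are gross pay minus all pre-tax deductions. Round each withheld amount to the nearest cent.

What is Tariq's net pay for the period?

Gross pay: 37 × $36.84 = $1363.08
Pension contribution: $1363.08 × 0.09 = $122.68
Taxable wages = $1363.08 − $122.68 = $1240.40
Municipal income tax: $1240.40 × 0.035 = $43.41
State withholding: $1240.40 × 0.0475 = $58.92
Social Security tax: $1363.08 × 0.053 = $72.24
Paid family leave insurance: $1363.08 × 0.01 = $13.63
Garnishment: $1363.08 × 0.0323 = $44.03
AD&D insurance premium: $89.72
Total deductions = $122.68 + $43.41 + $58.92 + $72.24 + $13.63 + $44.03 + $89.72 = $444.63
Net pay = $1363.08 − $444.63 = $918.45

$918.45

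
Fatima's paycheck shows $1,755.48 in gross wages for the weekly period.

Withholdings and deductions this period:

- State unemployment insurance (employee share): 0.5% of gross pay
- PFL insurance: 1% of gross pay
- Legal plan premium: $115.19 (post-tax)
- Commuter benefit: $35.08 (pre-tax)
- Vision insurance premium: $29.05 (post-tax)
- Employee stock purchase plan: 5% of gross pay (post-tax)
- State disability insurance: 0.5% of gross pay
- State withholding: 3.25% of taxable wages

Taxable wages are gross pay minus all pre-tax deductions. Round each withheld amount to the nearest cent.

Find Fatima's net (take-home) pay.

$1,397.37

Commuter benefit: $35.08
Taxable wages = $1,755.48 − $35.08 = $1,720.40
State withholding: $1,720.40 × 0.0325 = $55.91
PFL insurance: $1,755.48 × 0.01 = $17.55
State unemployment insurance (employee share): $1,755.48 × 0.005 = $8.78
State disability insurance: $1,755.48 × 0.005 = $8.78
Legal plan premium: $115.19
Employee stock purchase plan: $1,755.48 × 0.05 = $87.77
Vision insurance premium: $29.05
Total deductions = $35.08 + $55.91 + $17.55 + $8.78 + $8.78 + $115.19 + $87.77 + $29.05 = $358.11
Net pay = $1,755.48 − $358.11 = $1,397.37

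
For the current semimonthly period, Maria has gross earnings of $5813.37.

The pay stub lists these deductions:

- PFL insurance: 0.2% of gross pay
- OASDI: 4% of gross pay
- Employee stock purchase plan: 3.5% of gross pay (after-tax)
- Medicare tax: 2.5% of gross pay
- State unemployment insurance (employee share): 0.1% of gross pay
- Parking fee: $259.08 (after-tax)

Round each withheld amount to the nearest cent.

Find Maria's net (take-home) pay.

$4955.52

PFL insurance: $5813.37 × 0.002 = $11.63
State unemployment insurance (employee share): $5813.37 × 0.001 = $5.81
Medicare tax: $5813.37 × 0.025 = $145.33
OASDI: $5813.37 × 0.04 = $232.53
Parking fee: $259.08
Employee stock purchase plan: $5813.37 × 0.035 = $203.47
Total deductions = $11.63 + $5.81 + $145.33 + $232.53 + $259.08 + $203.47 = $857.85
Net pay = $5813.37 − $857.85 = $4955.52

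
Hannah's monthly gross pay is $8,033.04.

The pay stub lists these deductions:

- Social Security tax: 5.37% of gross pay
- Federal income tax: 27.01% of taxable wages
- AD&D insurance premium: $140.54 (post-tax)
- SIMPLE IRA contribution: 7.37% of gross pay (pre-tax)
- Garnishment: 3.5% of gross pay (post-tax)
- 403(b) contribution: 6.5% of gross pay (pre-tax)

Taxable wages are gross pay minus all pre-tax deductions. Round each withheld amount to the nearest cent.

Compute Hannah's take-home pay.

$4,197.00

403(b) contribution: $8,033.04 × 0.065 = $522.15
SIMPLE IRA contribution: $8,033.04 × 0.0737 = $592.04
Pre-tax total = $522.15 + $592.04 = $1,114.19
Taxable wages = $8,033.04 − $1,114.19 = $6,918.85
Federal income tax: $6,918.85 × 0.2701 = $1,868.78
Social Security tax: $8,033.04 × 0.0537 = $431.37
AD&D insurance premium: $140.54
Garnishment: $8,033.04 × 0.035 = $281.16
Total deductions = $522.15 + $592.04 + $1,868.78 + $431.37 + $140.54 + $281.16 = $3,836.04
Net pay = $8,033.04 − $3,836.04 = $4,197.00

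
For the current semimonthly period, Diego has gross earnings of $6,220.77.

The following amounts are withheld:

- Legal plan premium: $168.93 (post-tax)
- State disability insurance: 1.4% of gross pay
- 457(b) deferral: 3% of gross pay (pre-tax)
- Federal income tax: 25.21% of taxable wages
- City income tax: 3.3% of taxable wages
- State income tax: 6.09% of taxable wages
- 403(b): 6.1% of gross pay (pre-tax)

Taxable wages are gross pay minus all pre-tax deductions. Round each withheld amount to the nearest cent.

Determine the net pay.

$3,442.15

403(b): $6,220.77 × 0.061 = $379.47
457(b) deferral: $6,220.77 × 0.03 = $186.62
Pre-tax total = $379.47 + $186.62 = $566.09
Taxable wages = $6,220.77 − $566.09 = $5,654.68
Federal income tax: $5,654.68 × 0.2521 = $1,425.54
City income tax: $5,654.68 × 0.033 = $186.60
State income tax: $5,654.68 × 0.0609 = $344.37
State disability insurance: $6,220.77 × 0.014 = $87.09
Legal plan premium: $168.93
Total deductions = $379.47 + $186.62 + $1,425.54 + $186.60 + $344.37 + $87.09 + $168.93 = $2,778.62
Net pay = $6,220.77 − $2,778.62 = $3,442.15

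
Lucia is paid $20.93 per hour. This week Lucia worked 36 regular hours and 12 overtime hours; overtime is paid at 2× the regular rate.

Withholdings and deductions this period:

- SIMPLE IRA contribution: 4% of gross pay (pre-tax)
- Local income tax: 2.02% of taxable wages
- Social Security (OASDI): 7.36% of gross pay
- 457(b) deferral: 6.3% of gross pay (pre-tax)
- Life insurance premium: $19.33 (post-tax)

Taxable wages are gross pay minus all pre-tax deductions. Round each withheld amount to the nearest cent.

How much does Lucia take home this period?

$991.94

Regular pay: 36 × $20.93 = $753.48
Overtime pay: 12 × $20.93 × 2 = $502.32
Gross pay = $753.48 + $502.32 = $1,255.80
SIMPLE IRA contribution: $1,255.80 × 0.04 = $50.23
457(b) deferral: $1,255.80 × 0.063 = $79.12
Pre-tax total = $50.23 + $79.12 = $129.35
Taxable wages = $1,255.80 − $129.35 = $1,126.45
Local income tax: $1,126.45 × 0.0202 = $22.75
Social Security (OASDI): $1,255.80 × 0.0736 = $92.43
Life insurance premium: $19.33
Total deductions = $50.23 + $79.12 + $22.75 + $92.43 + $19.33 = $263.86
Net pay = $1,255.80 − $263.86 = $991.94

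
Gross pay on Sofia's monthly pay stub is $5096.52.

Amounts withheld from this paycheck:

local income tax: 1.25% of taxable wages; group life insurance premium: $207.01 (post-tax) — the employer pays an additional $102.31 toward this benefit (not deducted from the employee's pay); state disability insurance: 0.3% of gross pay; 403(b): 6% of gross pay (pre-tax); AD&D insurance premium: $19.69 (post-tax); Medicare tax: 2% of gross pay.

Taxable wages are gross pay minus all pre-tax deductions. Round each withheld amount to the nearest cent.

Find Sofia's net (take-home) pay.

$4386.93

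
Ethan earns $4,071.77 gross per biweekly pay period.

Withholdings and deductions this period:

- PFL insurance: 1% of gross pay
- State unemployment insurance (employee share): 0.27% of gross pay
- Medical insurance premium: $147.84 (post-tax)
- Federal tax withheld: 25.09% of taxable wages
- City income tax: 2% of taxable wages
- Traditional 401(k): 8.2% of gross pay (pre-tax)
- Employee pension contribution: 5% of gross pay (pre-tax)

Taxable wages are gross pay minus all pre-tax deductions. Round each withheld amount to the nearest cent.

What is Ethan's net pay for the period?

$2,377.30

Employee pension contribution: $4,071.77 × 0.05 = $203.59
Traditional 401(k): $4,071.77 × 0.082 = $333.89
Pre-tax total = $203.59 + $333.89 = $537.48
Taxable wages = $4,071.77 − $537.48 = $3,534.29
City income tax: $3,534.29 × 0.02 = $70.69
Federal tax withheld: $3,534.29 × 0.2509 = $886.75
State unemployment insurance (employee share): $4,071.77 × 0.0027 = $10.99
PFL insurance: $4,071.77 × 0.01 = $40.72
Medical insurance premium: $147.84
Total deductions = $203.59 + $333.89 + $70.69 + $886.75 + $10.99 + $40.72 + $147.84 = $1,694.47
Net pay = $4,071.77 − $1,694.47 = $2,377.30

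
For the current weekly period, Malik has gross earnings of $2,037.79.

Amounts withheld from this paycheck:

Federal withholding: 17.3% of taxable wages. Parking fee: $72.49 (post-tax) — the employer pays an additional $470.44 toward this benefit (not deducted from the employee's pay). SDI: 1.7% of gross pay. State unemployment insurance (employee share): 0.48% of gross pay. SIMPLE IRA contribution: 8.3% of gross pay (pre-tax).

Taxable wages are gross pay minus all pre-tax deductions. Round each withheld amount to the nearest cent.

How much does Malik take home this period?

$1,428.46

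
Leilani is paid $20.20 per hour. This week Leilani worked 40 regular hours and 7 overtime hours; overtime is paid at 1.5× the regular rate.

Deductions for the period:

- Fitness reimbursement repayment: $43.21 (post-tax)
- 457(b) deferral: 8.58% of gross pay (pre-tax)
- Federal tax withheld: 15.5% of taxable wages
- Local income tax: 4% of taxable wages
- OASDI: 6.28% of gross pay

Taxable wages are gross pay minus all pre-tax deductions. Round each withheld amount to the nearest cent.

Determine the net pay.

$643.46

Regular pay: 40 × $20.20 = $808.00
Overtime pay: 7 × $20.20 × 1.5 = $212.10
Gross pay = $808.00 + $212.10 = $1,020.10
457(b) deferral: $1,020.10 × 0.0858 = $87.52
Taxable wages = $1,020.10 − $87.52 = $932.58
Federal tax withheld: $932.58 × 0.155 = $144.55
Local income tax: $932.58 × 0.04 = $37.30
OASDI: $1,020.10 × 0.0628 = $64.06
Fitness reimbursement repayment: $43.21
Total deductions = $87.52 + $144.55 + $37.30 + $64.06 + $43.21 = $376.64
Net pay = $1,020.10 − $376.64 = $643.46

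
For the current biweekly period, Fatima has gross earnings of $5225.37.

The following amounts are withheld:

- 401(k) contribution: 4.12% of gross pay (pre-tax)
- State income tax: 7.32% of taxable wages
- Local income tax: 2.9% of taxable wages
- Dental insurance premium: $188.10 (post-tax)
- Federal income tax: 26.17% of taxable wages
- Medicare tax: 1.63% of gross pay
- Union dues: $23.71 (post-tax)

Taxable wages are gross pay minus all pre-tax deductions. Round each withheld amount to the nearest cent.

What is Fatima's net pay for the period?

$2889.93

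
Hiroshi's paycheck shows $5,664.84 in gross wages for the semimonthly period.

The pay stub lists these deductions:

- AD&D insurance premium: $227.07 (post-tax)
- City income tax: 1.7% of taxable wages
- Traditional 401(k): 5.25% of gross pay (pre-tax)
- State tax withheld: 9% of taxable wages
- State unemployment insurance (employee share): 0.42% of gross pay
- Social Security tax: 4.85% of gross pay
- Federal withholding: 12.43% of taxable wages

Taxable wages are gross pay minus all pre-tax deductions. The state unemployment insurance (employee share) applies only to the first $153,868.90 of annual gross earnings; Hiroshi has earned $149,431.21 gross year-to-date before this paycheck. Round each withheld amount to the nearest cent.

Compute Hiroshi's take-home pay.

$3,605.50

Traditional 401(k): $5,664.84 × 0.0525 = $297.40
Taxable wages = $5,664.84 − $297.40 = $5,367.44
City income tax: $5,367.44 × 0.017 = $91.25
Federal withholding: $5,367.44 × 0.1243 = $667.17
State tax withheld: $5,367.44 × 0.09 = $483.07
State unemployment insurance (employee share): only $153,868.90 − $149,431.21 = $4,437.69 of this check is subject → $4,437.69 × 0.0042 = $18.64
Social Security tax: $5,664.84 × 0.0485 = $274.74
AD&D insurance premium: $227.07
Total deductions = $297.40 + $91.25 + $667.17 + $483.07 + $18.64 + $274.74 + $227.07 = $2,059.34
Net pay = $5,664.84 − $2,059.34 = $3,605.50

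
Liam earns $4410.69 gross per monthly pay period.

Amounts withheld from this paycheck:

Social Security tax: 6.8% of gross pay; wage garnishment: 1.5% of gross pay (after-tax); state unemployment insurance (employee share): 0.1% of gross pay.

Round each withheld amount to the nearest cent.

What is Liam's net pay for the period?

Social Security tax: $4410.69 × 0.068 = $299.93
State unemployment insurance (employee share): $4410.69 × 0.001 = $4.41
Wage garnishment: $4410.69 × 0.015 = $66.16
Total deductions = $299.93 + $4.41 + $66.16 = $370.50
Net pay = $4410.69 − $370.50 = $4040.19

$4040.19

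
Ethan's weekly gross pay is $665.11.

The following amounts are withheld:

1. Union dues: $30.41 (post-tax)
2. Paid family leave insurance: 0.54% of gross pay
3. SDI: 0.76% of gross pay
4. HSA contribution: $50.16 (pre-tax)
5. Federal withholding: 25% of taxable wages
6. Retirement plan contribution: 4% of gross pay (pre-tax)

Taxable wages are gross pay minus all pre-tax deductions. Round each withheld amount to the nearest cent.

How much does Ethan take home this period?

$402.21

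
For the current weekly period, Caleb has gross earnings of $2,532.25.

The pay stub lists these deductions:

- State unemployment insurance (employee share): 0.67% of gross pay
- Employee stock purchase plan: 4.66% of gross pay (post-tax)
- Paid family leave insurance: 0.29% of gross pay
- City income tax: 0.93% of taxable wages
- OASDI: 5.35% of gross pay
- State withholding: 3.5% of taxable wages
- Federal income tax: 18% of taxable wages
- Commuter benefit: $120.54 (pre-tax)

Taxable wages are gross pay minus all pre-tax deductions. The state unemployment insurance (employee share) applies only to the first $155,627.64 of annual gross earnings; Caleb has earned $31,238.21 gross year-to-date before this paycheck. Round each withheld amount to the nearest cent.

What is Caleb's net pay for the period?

$1,592.97

Commuter benefit: $120.54
Taxable wages = $2,532.25 − $120.54 = $2,411.71
State withholding: $2,411.71 × 0.035 = $84.41
City income tax: $2,411.71 × 0.0093 = $22.43
Federal income tax: $2,411.71 × 0.18 = $434.11
State unemployment insurance (employee share): cap not yet reached, full $2,532.25 is subject → $2,532.25 × 0.0067 = $16.97
Paid family leave insurance: $2,532.25 × 0.0029 = $7.34
OASDI: $2,532.25 × 0.0535 = $135.48
Employee stock purchase plan: $2,532.25 × 0.0466 = $118.00
Total deductions = $120.54 + $84.41 + $22.43 + $434.11 + $16.97 + $7.34 + $135.48 + $118.00 = $939.28
Net pay = $2,532.25 − $939.28 = $1,592.97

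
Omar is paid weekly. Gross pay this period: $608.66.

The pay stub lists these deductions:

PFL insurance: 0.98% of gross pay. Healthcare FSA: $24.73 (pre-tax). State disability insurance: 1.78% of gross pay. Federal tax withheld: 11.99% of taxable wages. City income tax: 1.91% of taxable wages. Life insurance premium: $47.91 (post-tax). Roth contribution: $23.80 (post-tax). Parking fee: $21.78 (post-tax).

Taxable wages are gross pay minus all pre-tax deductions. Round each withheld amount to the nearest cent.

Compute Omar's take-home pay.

Healthcare FSA: $24.73
Taxable wages = $608.66 − $24.73 = $583.93
Federal tax withheld: $583.93 × 0.1199 = $70.01
City income tax: $583.93 × 0.0191 = $11.15
PFL insurance: $608.66 × 0.0098 = $5.96
State disability insurance: $608.66 × 0.0178 = $10.83
Parking fee: $21.78
Roth contribution: $23.80
Life insurance premium: $47.91
Total deductions = $24.73 + $70.01 + $11.15 + $5.96 + $10.83 + $21.78 + $23.80 + $47.91 = $216.17
Net pay = $608.66 − $216.17 = $392.49

$392.49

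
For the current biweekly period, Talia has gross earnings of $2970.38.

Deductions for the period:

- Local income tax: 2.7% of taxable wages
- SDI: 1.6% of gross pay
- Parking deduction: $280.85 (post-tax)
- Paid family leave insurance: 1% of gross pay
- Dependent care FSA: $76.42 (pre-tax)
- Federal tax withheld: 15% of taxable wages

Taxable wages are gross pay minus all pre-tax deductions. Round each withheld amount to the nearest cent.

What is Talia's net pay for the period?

$2023.65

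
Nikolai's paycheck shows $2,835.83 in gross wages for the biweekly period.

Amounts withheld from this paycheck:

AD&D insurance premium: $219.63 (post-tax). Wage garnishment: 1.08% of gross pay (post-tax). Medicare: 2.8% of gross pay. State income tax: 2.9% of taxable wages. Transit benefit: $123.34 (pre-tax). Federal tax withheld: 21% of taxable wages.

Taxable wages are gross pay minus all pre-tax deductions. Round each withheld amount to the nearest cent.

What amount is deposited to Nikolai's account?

$1,734.55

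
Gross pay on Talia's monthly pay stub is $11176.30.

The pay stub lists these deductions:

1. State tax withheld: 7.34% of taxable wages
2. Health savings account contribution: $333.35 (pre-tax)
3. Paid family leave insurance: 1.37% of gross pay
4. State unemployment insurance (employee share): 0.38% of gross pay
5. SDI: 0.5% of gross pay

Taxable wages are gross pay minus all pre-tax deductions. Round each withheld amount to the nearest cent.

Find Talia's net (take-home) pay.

$9795.61

Health savings account contribution: $333.35
Taxable wages = $11176.30 − $333.35 = $10842.95
State tax withheld: $10842.95 × 0.0734 = $795.87
State unemployment insurance (employee share): $11176.30 × 0.0038 = $42.47
SDI: $11176.30 × 0.005 = $55.88
Paid family leave insurance: $11176.30 × 0.0137 = $153.12
Total deductions = $333.35 + $795.87 + $42.47 + $55.88 + $153.12 = $1380.69
Net pay = $11176.30 − $1380.69 = $9795.61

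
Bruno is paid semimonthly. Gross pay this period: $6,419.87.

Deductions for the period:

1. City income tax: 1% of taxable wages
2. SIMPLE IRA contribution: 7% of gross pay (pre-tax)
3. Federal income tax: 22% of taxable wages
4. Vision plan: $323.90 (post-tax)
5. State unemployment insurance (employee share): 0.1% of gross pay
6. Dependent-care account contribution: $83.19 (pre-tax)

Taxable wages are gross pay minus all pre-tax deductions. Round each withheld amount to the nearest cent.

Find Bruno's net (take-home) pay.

SIMPLE IRA contribution: $6,419.87 × 0.07 = $449.39
Dependent-care account contribution: $83.19
Pre-tax total = $449.39 + $83.19 = $532.58
Taxable wages = $6,419.87 − $532.58 = $5,887.29
Federal income tax: $5,887.29 × 0.22 = $1,295.20
City income tax: $5,887.29 × 0.01 = $58.87
State unemployment insurance (employee share): $6,419.87 × 0.001 = $6.42
Vision plan: $323.90
Total deductions = $449.39 + $83.19 + $1,295.20 + $58.87 + $6.42 + $323.90 = $2,216.97
Net pay = $6,419.87 − $2,216.97 = $4,202.90

$4,202.90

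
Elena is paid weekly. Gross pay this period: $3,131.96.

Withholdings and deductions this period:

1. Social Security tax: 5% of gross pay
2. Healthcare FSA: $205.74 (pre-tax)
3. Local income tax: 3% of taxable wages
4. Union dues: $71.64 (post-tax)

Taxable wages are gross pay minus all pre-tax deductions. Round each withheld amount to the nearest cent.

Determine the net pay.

Healthcare FSA: $205.74
Taxable wages = $3,131.96 − $205.74 = $2,926.22
Local income tax: $2,926.22 × 0.03 = $87.79
Social Security tax: $3,131.96 × 0.05 = $156.60
Union dues: $71.64
Total deductions = $205.74 + $87.79 + $156.60 + $71.64 = $521.77
Net pay = $3,131.96 − $521.77 = $2,610.19

$2,610.19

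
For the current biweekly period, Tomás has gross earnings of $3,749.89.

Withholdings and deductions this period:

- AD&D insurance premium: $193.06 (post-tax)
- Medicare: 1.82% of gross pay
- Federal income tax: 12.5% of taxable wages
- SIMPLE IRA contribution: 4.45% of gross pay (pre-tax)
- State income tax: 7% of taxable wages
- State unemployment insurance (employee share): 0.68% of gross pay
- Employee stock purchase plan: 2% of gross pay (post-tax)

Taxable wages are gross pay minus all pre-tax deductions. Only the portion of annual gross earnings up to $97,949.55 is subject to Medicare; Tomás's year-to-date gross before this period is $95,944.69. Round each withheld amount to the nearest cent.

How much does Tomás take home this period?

$2,554.28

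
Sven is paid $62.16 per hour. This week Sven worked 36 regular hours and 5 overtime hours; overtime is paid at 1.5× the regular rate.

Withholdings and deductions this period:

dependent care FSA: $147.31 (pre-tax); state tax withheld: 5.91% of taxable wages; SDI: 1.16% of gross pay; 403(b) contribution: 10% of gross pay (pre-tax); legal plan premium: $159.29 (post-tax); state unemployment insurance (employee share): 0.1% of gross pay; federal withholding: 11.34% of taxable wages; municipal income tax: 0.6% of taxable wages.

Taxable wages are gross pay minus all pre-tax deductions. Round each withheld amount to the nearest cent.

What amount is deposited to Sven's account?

Regular pay: 36 × $62.16 = $2,237.76
Overtime pay: 5 × $62.16 × 1.5 = $466.20
Gross pay = $2,237.76 + $466.20 = $2,703.96
Dependent care FSA: $147.31
403(b) contribution: $2,703.96 × 0.1 = $270.40
Pre-tax total = $147.31 + $270.40 = $417.71
Taxable wages = $2,703.96 − $417.71 = $2,286.25
Municipal income tax: $2,286.25 × 0.006 = $13.72
Federal withholding: $2,286.25 × 0.1134 = $259.26
State tax withheld: $2,286.25 × 0.0591 = $135.12
SDI: $2,703.96 × 0.0116 = $31.37
State unemployment insurance (employee share): $2,703.96 × 0.001 = $2.70
Legal plan premium: $159.29
Total deductions = $147.31 + $270.40 + $13.72 + $259.26 + $135.12 + $31.37 + $2.70 + $159.29 = $1,019.17
Net pay = $2,703.96 − $1,019.17 = $1,684.79

$1,684.79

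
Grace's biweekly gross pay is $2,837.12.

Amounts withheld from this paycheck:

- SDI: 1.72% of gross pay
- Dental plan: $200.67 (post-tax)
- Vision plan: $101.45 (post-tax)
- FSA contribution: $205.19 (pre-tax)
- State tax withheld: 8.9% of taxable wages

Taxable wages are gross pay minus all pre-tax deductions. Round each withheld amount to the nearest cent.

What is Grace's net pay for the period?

$2,046.77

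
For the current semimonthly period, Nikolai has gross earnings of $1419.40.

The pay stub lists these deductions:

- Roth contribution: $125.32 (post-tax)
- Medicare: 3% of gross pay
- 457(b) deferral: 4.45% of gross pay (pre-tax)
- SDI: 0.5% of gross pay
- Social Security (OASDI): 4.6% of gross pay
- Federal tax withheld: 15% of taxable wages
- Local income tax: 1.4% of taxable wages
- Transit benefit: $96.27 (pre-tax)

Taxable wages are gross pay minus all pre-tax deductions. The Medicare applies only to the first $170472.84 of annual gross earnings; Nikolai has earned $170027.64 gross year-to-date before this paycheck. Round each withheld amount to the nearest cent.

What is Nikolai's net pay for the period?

Transit benefit: $96.27
457(b) deferral: $1419.40 × 0.0445 = $63.16
Pre-tax total = $96.27 + $63.16 = $159.43
Taxable wages = $1419.40 − $159.43 = $1259.97
Federal tax withheld: $1259.97 × 0.15 = $189.00
Local income tax: $1259.97 × 0.014 = $17.64
Social Security (OASDI): $1419.40 × 0.046 = $65.29
Medicare: only $170472.84 − $170027.64 = $445.20 of this check is subject → $445.20 × 0.03 = $13.36
SDI: $1419.40 × 0.005 = $7.10
Roth contribution: $125.32
Total deductions = $96.27 + $63.16 + $189.00 + $17.64 + $65.29 + $13.36 + $7.10 + $125.32 = $577.14
Net pay = $1419.40 − $577.14 = $842.26

$842.26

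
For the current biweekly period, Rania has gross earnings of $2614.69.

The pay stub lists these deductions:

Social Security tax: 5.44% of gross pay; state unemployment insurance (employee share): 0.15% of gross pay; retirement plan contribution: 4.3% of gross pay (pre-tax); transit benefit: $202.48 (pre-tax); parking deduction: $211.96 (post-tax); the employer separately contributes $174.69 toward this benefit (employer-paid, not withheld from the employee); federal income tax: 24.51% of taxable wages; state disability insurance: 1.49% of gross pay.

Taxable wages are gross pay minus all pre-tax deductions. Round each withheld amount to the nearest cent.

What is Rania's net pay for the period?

$1339.02

Retirement plan contribution: $2614.69 × 0.043 = $112.43
Transit benefit: $202.48
Pre-tax total = $112.43 + $202.48 = $314.91
Taxable wages = $2614.69 − $314.91 = $2299.78
Federal income tax: $2299.78 × 0.2451 = $563.68
State disability insurance: $2614.69 × 0.0149 = $38.96
State unemployment insurance (employee share): $2614.69 × 0.0015 = $3.92
Social Security tax: $2614.69 × 0.0544 = $142.24
Parking deduction: $211.96
(Employer's $174.69 toward parking deduction is not withheld from the employee.)
Total deductions = $112.43 + $202.48 + $563.68 + $38.96 + $3.92 + $142.24 + $211.96 = $1275.67
Net pay = $2614.69 − $1275.67 = $1339.02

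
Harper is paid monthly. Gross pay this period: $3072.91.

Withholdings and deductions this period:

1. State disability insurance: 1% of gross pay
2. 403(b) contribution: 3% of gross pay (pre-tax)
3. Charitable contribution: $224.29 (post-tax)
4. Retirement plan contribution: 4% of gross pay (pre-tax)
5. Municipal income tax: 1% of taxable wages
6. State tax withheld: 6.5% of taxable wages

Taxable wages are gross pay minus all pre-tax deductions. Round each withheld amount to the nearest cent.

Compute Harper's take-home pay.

$2388.44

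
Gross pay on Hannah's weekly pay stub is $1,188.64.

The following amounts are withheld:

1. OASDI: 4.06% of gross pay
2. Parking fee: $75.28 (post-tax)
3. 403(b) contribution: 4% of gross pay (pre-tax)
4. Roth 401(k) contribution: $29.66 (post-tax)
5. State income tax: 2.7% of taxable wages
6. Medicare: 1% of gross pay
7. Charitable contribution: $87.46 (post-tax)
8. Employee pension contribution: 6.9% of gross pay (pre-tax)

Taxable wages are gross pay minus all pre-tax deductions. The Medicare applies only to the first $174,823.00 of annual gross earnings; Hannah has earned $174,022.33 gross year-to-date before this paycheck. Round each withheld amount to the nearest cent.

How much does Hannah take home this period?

$781.81

403(b) contribution: $1,188.64 × 0.04 = $47.55
Employee pension contribution: $1,188.64 × 0.069 = $82.02
Pre-tax total = $47.55 + $82.02 = $129.57
Taxable wages = $1,188.64 − $129.57 = $1,059.07
State income tax: $1,059.07 × 0.027 = $28.59
Medicare: only $174,823.00 − $174,022.33 = $800.67 of this check is subject → $800.67 × 0.01 = $8.01
OASDI: $1,188.64 × 0.0406 = $48.26
Parking fee: $75.28
Roth 401(k) contribution: $29.66
Charitable contribution: $87.46
Total deductions = $47.55 + $82.02 + $28.59 + $8.01 + $48.26 + $75.28 + $29.66 + $87.46 = $406.83
Net pay = $1,188.64 − $406.83 = $781.81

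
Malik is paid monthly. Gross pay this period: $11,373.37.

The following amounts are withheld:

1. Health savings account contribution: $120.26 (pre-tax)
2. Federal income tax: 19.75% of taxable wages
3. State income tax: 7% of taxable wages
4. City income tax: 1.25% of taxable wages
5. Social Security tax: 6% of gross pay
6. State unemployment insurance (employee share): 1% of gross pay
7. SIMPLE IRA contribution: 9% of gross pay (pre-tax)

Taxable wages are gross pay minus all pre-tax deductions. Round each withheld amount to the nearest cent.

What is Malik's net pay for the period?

$6,569.11

SIMPLE IRA contribution: $11,373.37 × 0.09 = $1,023.60
Health savings account contribution: $120.26
Pre-tax total = $1,023.60 + $120.26 = $1,143.86
Taxable wages = $11,373.37 − $1,143.86 = $10,229.51
State income tax: $10,229.51 × 0.07 = $716.07
Federal income tax: $10,229.51 × 0.1975 = $2,020.33
City income tax: $10,229.51 × 0.0125 = $127.87
Social Security tax: $11,373.37 × 0.06 = $682.40
State unemployment insurance (employee share): $11,373.37 × 0.01 = $113.73
Total deductions = $1,023.60 + $120.26 + $716.07 + $2,020.33 + $127.87 + $682.40 + $113.73 = $4,804.26
Net pay = $11,373.37 − $4,804.26 = $6,569.11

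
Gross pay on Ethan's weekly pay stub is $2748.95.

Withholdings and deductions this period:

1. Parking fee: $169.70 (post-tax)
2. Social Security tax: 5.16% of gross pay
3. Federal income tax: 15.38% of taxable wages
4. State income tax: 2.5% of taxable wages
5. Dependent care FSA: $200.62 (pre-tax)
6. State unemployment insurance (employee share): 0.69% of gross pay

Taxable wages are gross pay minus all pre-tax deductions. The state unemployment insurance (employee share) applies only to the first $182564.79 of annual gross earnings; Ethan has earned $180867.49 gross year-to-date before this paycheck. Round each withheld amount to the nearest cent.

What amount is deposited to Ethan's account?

Dependent care FSA: $200.62
Taxable wages = $2748.95 − $200.62 = $2548.33
Federal income tax: $2548.33 × 0.1538 = $391.93
State income tax: $2548.33 × 0.025 = $63.71
State unemployment insurance (employee share): only $182564.79 − $180867.49 = $1697.30 of this check is subject → $1697.30 × 0.0069 = $11.71
Social Security tax: $2748.95 × 0.0516 = $141.85
Parking fee: $169.70
Total deductions = $200.62 + $391.93 + $63.71 + $11.71 + $141.85 + $169.70 = $979.52
Net pay = $2748.95 − $979.52 = $1769.43

$1769.43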